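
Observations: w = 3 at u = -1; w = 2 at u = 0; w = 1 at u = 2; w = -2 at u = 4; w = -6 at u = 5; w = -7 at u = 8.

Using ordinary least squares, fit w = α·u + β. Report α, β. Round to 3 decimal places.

α = -1.214, β = 2.143

Normal-equation sums: Σu·u = 110, Σu = 18, Σ1 = 6.
Right-hand side: Σu·w = -95, Σw = -9.
So AᵀA·[α, β]ᵀ = Aᵀw: [[110, 18]; [18, 6]]·[α, β]ᵀ = [-95, -9]ᵀ.
Eliminating β: 6·(row 1) − 18·(row 2) gives 336·α = 6·(-95) − 18·(-9) = -408, so α = -17/14.
Then β = ((-9) − 18·(-17/14))/6 = 15/7.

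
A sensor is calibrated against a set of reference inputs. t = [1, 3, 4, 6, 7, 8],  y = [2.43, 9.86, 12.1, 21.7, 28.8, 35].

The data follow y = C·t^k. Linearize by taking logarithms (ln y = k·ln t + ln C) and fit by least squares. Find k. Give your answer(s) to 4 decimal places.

k = 1.2639

Let Y = ln y. Fitting Y = k·ln t + ln C by least squares:
AᵀA = [[14.4498, 8.3020]; [8.3020, 6]], rhs = [25.4164, 15.6626]ᵀ  (here Σln t = 8.3020, Σ(ln t)² = 14.4498, Σln y = 15.6626, Σln t·ln y = 25.4164).
Δ = 14.4498·6 − (8.3020)² = 17.7753; k = (25.4164·6 − 8.3020·15.6626)/17.7753 = 1.26395, ln C = (14.4498·15.6626 − 8.3020·25.4164)/17.7753 = 0.86155.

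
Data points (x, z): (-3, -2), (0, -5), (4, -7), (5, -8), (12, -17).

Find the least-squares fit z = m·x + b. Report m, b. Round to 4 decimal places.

The normal system MᵀM·[m, b]ᵀ = Mᵀz is [[194, 18]; [18, 5]]·[m, b]ᵀ = [-266, -39]ᵀ.
Eliminating b: 5·(row 1) − 18·(row 2) gives 646·m = 5·(-266) − 18·(-39) = -628, so m = -314/323.
Then b = ((-39) − 18·(-314/323))/5 = -1389/323.

m = -0.9721, b = -4.3003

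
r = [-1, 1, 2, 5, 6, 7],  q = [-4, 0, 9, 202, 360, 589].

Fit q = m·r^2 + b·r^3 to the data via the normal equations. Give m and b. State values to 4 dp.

MᵀM·[m, b]ᵀ = Mᵀq reads: 4340·m + 27740·b = 46903;  27740·m + 179996·b = 305113.
(Σr^2·r^2 = 4340, Σr^2·r^3 = 27740, Σr^3·r^3 = 179996, Σr^2·q = 46903, Σr^3·q = 305113.)
Determinant 4340·179996 − 27740² = 11675040.
m = (46903·179996 − 27740·305113)/11675040 = -895093/486460; b = (4340·305113 − 27740·46903)/11675040 = 96255/48646.

m = -1.8400, b = 1.9787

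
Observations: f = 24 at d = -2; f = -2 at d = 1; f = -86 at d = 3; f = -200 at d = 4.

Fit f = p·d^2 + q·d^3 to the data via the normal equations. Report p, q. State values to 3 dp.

p = -0.210, q = -3.079

The normal system AᵀA·[p, q]ᵀ = Aᵀf is [[354, 1236]; [1236, 4890]]·[p, q]ᵀ = [-3880, -15316]ᵀ.
Determinant 354·4890 − 1236² = 203364.
p = ((-3880)·4890 − 1236·(-15316))/203364 = -1184/5649; q = (354·(-15316) − 1236·(-3880))/203364 = -5798/1883.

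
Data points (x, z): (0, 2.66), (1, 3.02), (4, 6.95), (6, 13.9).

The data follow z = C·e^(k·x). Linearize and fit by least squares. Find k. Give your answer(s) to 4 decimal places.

Taking logs, ln z = k·x + ln C, so regress ln z on x.
Sums: Σx = 11.0000, Σ(x)² = 53.0000, Σln z = 6.6542, Σx·ln z = 24.6516.
Normal system: [[53.0000, 11.0000]; [11.0000, 4]]·[k, ln C]ᵀ = [24.6516, 6.6542]ᵀ.
Slope k = (n·Σx·ln z − Σx·Σln z)/(n·Σ(x)² − (Σx)²) = (4·24.6516 − 11.0000·6.6542)/91.0000 = 0.27923; ln C = (Σln z − k·Σx)/n = 0.89567.

k = 0.2792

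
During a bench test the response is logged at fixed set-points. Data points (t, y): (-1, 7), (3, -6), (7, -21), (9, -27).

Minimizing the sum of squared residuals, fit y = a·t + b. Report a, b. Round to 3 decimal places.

a = -3.449, b = 3.771

With design matrix M, MᵀM = [[140, 18]; [18, 4]] and Mᵀy = [-415, -47]ᵀ.
Δ = 140·4 − 18² = 236.
a = ((-415)·4 − 18·(-47))/236 = -407/118; b = (140·(-47) − 18·(-415))/236 = 445/118.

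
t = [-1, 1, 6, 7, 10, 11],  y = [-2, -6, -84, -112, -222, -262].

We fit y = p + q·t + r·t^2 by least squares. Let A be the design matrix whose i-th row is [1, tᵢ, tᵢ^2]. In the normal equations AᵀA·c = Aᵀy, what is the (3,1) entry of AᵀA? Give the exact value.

Row 3 ↔ basis t^2, column 1 ↔ basis 1, so (AᵀA)_{3,1} = Σᵢ t^2 = (1)·(1) + (1)·(1) + (36)·(1) + (49)·(1) + (100)·(1) + (121)·(1) = 308.

308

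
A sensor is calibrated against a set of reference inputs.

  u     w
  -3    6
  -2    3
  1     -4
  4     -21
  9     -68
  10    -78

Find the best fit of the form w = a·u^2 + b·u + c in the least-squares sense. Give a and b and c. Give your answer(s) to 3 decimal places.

Sums needed: Σu^2·u^2 = 16915, Σu^2·u = 1759, Σu^2 = 211, Σu·u = 211, Σu = 19, Σ1 = 6.
For Aᵀw: Σu^2·w = -13582, Σu·w = -1504, Σw = -162.
Row-reducing yields a = -21661/48444, b = -73469/22020, c = -14337/20185.

a = -0.447, b = -3.336, c = -0.710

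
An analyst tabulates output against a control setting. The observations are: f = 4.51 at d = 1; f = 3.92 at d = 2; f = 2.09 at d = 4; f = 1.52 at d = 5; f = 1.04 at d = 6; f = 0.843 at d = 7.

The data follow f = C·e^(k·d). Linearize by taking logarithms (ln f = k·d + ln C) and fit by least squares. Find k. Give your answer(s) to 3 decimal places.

Let Y = ln f. Fitting Y = k·d + ln C by least squares:
Σd = 25.0000, Σ(d)² = 131.0000, Σln f = 3.8967, Σd·ln f = 8.3205.
Equations: 131.0000·k + 25.0000·ln C = 8.3205;  25.0000·k + 6·ln C = 3.8967.
Solving (det = 161.0000): k = -0.29500, ln C = 1.87860.

k = -0.295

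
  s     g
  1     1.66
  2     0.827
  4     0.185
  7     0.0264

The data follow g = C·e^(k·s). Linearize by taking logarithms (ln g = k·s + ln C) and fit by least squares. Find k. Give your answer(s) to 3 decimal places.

Linearized form: ln g = k·s + ln C. From the 4 transformed points,
XᵀX = [[70.0000, 14.0000]; [14.0000, 4]], rhs = [-32.0634, -5.0049]ᵀ  (here Σs = 14.0000, Σ(s)² = 70.0000, Σln g = -5.0049, Σs·ln g = -32.0634).
Solving (det = 84.0000): k = -0.69268, ln C = 1.17313.

k = -0.693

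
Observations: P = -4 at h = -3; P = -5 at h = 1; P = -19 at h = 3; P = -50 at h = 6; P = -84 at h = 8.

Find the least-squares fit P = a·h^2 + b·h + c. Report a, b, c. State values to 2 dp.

XᵀX·[a, b, c]ᵀ = XᵀP reads: 5555·a + 729·b + 119·c = -7388;  729·a + 119·b + 15·c = -1022;  119·a + 15·b + 5·c = -162.
(Σh^2·h^2 = 5555, Σh^2·h = 729, Σh^2 = 119, Σh·h = 119, Σh = 15, Σ1 = 5, Σh^2·P = -7388, Σh·P = -1022, ΣP = -162.)
Inverting the 3×3 Gram matrix, [a, b, c]ᵀ = [-77507/78879, -60570/26293, -165883/78879]ᵀ.

a = -0.98, b = -2.30, c = -2.10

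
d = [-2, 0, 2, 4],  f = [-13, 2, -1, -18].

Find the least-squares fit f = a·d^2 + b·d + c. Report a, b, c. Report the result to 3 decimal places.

With design matrix M, MᵀM = [[288, 64, 24]; [64, 24, 4]; [24, 4, 4]] and Mᵀf = [-344, -48, -30]ᵀ.
Inverting the 3×3 Gram matrix, [a, b, c]ᵀ = [-2, 31/10, 7/5]ᵀ.

a = -2.000, b = 3.100, c = 1.400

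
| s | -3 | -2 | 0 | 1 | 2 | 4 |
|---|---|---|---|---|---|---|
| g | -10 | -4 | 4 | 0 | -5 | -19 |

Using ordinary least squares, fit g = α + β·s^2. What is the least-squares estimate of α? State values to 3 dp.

α = 1.917

Sums needed: Σ1 = 6, Σs^2 = 34, Σs^2·s^2 = 370.
For Mᵀg: Σg = -34, Σs^2·g = -430.
So MᵀM·[α, β]ᵀ = Mᵀg: [[6, 34]; [34, 370]]·[α, β]ᵀ = [-34, -430]ᵀ.
Determinant 6·370 − 34² = 1064.
α = ((-34)·370 − 34·(-430))/1064 = 255/133; β = (6·(-430) − 34·(-34))/1064 = -178/133.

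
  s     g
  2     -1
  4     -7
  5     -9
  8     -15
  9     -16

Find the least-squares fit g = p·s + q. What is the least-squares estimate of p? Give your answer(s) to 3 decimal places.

Setting ∂/∂p … = 0 gives: 190·p + 28·q = -339;  28·p + 5·q = -48.
Determinant 190·5 − 28² = 166.
p = ((-339)·5 − 28·(-48))/166 = -351/166; q = (190·(-48) − 28·(-339))/166 = 186/83.

p = -2.114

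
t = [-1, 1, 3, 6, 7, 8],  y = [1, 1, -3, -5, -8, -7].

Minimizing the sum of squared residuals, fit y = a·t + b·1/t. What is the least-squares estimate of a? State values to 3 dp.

a = -0.979

Compute the Gram sums: Σt·t = 160, Σt·1/t = 6, Σ1/t·1/t = 61385/28224.
For Xᵀy: Σt·y = -151, Σ1/t·y = -647/168.
det = 160·(61385/28224) − 6² = 275173/882.
a = ((-151)·(61385/28224) − 6·(-647/168))/(275173/882) = -8616959/8805536; b = (160·(-647/168) − 6·(-151))/(275173/882) = 255612/275173.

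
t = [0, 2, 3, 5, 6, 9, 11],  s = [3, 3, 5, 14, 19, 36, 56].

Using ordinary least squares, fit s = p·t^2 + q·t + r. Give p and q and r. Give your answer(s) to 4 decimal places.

p = 0.4518, q = -0.1509, r = 2.3910

From the data, Σt^2·t^2 = 23220, Σt^2·t = 2436, Σt^2 = 276, Σt·t = 276, Σt = 36, Σ1 = 7.
For Xᵀs: Σt^2·s = 10783, Σt·s = 1145, Σs = 136.
Normal equations: [[23220, 2436, 276]; [2436, 276, 36]; [276, 36, 7]]·[p, q, r]ᵀ = [10783, 1145, 136]ᵀ.
Row-reducing yields p = 11537/25536, q = -3853/25536, r = 318/133.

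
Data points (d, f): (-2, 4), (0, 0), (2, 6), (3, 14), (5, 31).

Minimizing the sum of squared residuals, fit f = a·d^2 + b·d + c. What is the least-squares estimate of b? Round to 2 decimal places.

b = 0.72

Setting ∂/∂a … = 0 gives: 738·a + 152·b + 42·c = 941;  152·a + 42·b + 8·c = 201;  42·a + 8·b + 5·c = 55.
Row-reducing yields a = 1001/922, b = 661/922, c = 338/461.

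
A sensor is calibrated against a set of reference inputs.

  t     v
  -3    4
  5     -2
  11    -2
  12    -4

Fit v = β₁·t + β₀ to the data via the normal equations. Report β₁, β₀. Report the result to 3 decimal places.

β₁ = -0.469, β₀ = 1.933

Forming AᵀA = [[299, 25]; [25, 4]] and Aᵀv = [-92, -4]ᵀ gives AᵀA·[β₁, β₀]ᵀ = Aᵀv.
Δ = 299·4 − 25² = 571.
β₁ = ((-92)·4 − 25·(-4))/571 = -268/571; β₀ = (299·(-4) − 25·(-92))/571 = 1104/571.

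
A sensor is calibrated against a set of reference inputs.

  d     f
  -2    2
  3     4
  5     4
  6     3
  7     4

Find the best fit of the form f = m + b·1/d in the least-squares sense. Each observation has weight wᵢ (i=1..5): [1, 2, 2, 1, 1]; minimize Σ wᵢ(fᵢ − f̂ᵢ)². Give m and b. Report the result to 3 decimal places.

Entries of XᵀWX: Σwᵢ·1 = 7, Σwᵢ·1/d = 92/105, Σwᵢ·1/d·1/d = 1471/2450.
Moment sums: Σwᵢ·f = 25, Σwᵢ·1/d·f = 911/210.
XᵀWX·[m, b]ᵀ = XᵀWf becomes [[7, 92/105]; [92/105, 1471/2450]]·[m, b]ᵀ = [25, 911/210]ᵀ.
Eliminating b: (1471/2450)·(row 1) − (92/105)·(row 2) gives (15149/4410)·m = (1471/2450)·25 − (92/105)·(911/210) = 35309/3150, so m = 247163/75745.
Then b = ((911/210) − (92/105)·(247163/75745))/(1471/2450) = 37317/15149.

m = 3.263, b = 2.463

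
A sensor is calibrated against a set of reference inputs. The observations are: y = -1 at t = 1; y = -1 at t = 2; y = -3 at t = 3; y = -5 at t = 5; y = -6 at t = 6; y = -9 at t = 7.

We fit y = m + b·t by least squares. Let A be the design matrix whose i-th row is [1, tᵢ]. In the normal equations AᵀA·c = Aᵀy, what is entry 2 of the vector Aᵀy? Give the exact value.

-136

Entry 2 ↔ basis t, so (Aᵀy)_{2} = Σᵢ (t)·yᵢ = (1)·(-1) + (2)·(-1) + (3)·(-3) + (5)·(-5) + (6)·(-6) + (7)·(-9) = -136.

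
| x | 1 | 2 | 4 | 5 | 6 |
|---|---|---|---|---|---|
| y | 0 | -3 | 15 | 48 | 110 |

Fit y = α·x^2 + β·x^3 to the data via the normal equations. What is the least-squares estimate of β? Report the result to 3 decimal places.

β = 1.049

The normal system MᵀM·[α, β]ᵀ = Mᵀy is [[2194, 11958]; [11958, 66442]]·[α, β]ᵀ = [5388, 30696]ᵀ.
Determinant 2194·66442 − 11958² = 2779984.
α = (5388·66442 − 11958·30696)/2779984 = -1134159/347498; β = (2194·30696 − 11958·5388)/2779984 = 364665/347498.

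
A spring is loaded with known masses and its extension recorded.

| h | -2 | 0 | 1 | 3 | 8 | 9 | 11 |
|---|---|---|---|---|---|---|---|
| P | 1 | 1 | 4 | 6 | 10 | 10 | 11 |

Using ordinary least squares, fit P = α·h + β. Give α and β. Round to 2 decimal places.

Normal-equation sums: Σh·h = 280, Σh = 30, Σ1 = 7.
And Σh·P = 311, ΣP = 43.
AᵀA·[α, β]ᵀ = AᵀP becomes [[280, 30]; [30, 7]]·[α, β]ᵀ = [311, 43]ᵀ.
Eliminating β: 7·(row 1) − 30·(row 2) gives 1060·α = 7·311 − 30·43 = 887, so α = 887/1060.
Then β = (43 − 30·(887/1060))/7 = 271/106.

α = 0.84, β = 2.56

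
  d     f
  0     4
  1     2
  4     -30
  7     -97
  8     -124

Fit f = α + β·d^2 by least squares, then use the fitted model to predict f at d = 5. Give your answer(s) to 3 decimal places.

The normal system MᵀM·[α, β]ᵀ = Mᵀf is [[5, 130]; [130, 6754]]·[α, β]ᵀ = [-245, -13167]ᵀ.
Eliminating β: 6754·(row 1) − 130·(row 2) gives 16870·α = 6754·(-245) − 130·(-13167) = 56980, so α = 814/241.
Then β = ((-13167) − 130·(814/241))/6754 = -971/482.
At d = 5: f̂ = (814/241)·(1) + (-971/482)·(25) = -22647/482.

f̂ = -46.985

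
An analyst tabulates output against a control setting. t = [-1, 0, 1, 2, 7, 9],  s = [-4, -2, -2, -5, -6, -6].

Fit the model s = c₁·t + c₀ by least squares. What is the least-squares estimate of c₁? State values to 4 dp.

From the data, Σt·t = 136, Σt = 18, Σ1 = 6.
For Xᵀs: Σt·s = -104, Σs = -25.
Eliminating c₀: 6·(row 1) − 18·(row 2) gives 492·c₁ = 6·(-104) − 18·(-25) = -174, so c₁ = -29/82.
Then c₀ = ((-25) − 18·(-29/82))/6 = -382/123.

c₁ = -0.3537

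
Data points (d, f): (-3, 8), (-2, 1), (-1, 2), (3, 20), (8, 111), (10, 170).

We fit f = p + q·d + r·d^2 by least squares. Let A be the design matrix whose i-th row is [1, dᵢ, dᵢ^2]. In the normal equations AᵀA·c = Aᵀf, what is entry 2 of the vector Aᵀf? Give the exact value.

Entry 2 ↔ basis d, so (Aᵀf)_{2} = Σᵢ (d)·fᵢ = (-3)·(8) + (-2)·(1) + (-1)·(2) + (3)·(20) + (8)·(111) + (10)·(170) = 2620.

2620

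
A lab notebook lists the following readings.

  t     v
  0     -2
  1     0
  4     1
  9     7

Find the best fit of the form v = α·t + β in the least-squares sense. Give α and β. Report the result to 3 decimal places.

α = 0.939, β = -1.786

Compute the Gram sums: Σt·t = 98, Σt = 14, Σ1 = 4.
Right-hand side: Σt·v = 67, Σv = 6.
Eliminating β: 4·(row 1) − 14·(row 2) gives 196·α = 4·67 − 14·6 = 184, so α = 46/49.
Then β = (6 − 14·(46/49))/4 = -25/14.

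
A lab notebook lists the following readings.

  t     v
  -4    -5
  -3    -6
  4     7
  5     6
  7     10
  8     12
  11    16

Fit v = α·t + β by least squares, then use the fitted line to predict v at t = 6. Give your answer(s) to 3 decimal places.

v̂ = 8.672

Forming MᵀM = [[300, 28]; [28, 7]] and Mᵀv = [438, 40]ᵀ gives MᵀM·[α, β]ᵀ = Mᵀv.
det = 300·7 − 28² = 1316.
α = (438·7 − 28·40)/1316 = 139/94; β = (300·40 − 28·438)/1316 = -66/329.
At t = 6: v̂ = (139/94)·(6) + (-66/329)·(1) = 2853/329.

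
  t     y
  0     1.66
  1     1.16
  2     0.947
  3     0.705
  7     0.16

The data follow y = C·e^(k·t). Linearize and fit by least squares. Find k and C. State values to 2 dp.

Taking logs, ln y = k·t + ln C, so regress ln y on t.
Σt = 13.0000, Σ(t)² = 63.0000, Σln y = -1.5814, Σt·ln y = -13.8372.
Equations: 63.0000·k + 13.0000·ln C = -13.8372;  13.0000·k + 5·ln C = -1.5814.
Slope k = (n·Σt·ln y − Σt·Σln y)/(n·Σ(t)² − (Σt)²) = (5·-13.8372 − 13.0000·-1.5814)/146.0000 = -0.33307; ln C = (Σln y − k·Σt)/n = 0.54972, so C = exp(0.54972) = 1.73276.

k = -0.33, C = 1.73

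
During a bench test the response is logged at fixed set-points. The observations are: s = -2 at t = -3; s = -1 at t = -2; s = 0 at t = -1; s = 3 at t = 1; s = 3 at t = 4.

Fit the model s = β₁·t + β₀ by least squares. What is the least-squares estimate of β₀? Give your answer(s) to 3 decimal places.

β₀ = 0.753

The normal equations are: 31·β₁ + (-1)·β₀ = 23;  (-1)·β₁ + 5·β₀ = 3.
Determinant 31·5 − (-1)² = 154.
β₁ = (23·5 − (-1)·3)/154 = 59/77; β₀ = (31·3 − (-1)·23)/154 = 58/77.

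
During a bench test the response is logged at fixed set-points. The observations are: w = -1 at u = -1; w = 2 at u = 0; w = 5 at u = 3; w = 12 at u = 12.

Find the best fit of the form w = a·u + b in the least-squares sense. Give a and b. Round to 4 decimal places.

a = 0.9238, b = 1.2667

Setting ∂/∂a … = 0 gives: 154·a + 14·b = 160;  14·a + 4·b = 18.
Δ = 154·4 − 14² = 420.
a = (160·4 − 14·18)/420 = 97/105; b = (154·18 − 14·160)/420 = 19/15.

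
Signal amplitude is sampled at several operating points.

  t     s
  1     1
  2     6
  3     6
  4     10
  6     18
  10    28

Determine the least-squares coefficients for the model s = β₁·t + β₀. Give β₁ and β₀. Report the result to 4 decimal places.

Entries of MᵀM: Σt·t = 166, Σt = 26, Σ1 = 6.
For Mᵀs: Σt·s = 459, Σs = 69.
MᵀM·[β₁, β₀]ᵀ = Mᵀs becomes [[166, 26]; [26, 6]]·[β₁, β₀]ᵀ = [459, 69]ᵀ.
Determinant 166·6 − 26² = 320.
β₁ = (459·6 − 26·69)/320 = 3; β₀ = (166·69 − 26·459)/320 = -3/2.

β₁ = 3.0000, β₀ = -1.5000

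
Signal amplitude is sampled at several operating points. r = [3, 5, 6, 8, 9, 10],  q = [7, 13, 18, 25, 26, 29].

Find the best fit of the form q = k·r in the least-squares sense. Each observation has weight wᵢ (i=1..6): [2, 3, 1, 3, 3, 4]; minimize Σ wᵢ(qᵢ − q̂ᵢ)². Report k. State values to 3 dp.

k = 2.912

Entries of AᵀWA: Σwᵢ·r·r = 964.
Right-hand side: Σwᵢ·r·q = 2807.
k = 2807/964 = 2.91183.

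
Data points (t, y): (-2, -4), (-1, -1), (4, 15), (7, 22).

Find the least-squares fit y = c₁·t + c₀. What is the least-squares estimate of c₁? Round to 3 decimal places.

c₁ = 2.944

Sums needed: Σt·t = 70, Σt = 8, Σ1 = 4.
And Σt·y = 223, Σy = 32.
Normal equations: [[70, 8]; [8, 4]]·[c₁, c₀]ᵀ = [223, 32]ᵀ.
Δ = 70·4 − 8² = 216.
c₁ = (223·4 − 8·32)/216 = 53/18; c₀ = (70·32 − 8·223)/216 = 19/9.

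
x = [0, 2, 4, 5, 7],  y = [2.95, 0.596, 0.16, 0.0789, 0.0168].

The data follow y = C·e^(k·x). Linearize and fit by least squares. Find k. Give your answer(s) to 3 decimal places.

With ln yᵢ as the transformed response and xᵢ as the regressor:
Σx = 18.0000, Σ(x)² = 94.0000, Σln y = -7.8942, Σx·ln y = -49.6679.
Normal system: [[94.0000, 18.0000]; [18.0000, 5]]·[k, ln C]ᵀ = [-49.6679, -7.8942]ᵀ.
Δ = 94.0000·5 − (18.0000)² = 146.0000; k = (-49.6679·5 − 18.0000·-7.8942)/146.0000 = -0.72769, ln C = (94.0000·-7.8942 − 18.0000·-49.6679)/146.0000 = 1.04084.

k = -0.728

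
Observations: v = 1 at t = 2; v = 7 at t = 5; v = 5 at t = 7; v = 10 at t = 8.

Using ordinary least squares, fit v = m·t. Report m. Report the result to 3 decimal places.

The normal system MᵀM·[m]ᵀ = Mᵀv is [[142]]·[m]ᵀ = [152]ᵀ.
Hence m = 152 / 142 ≈ 1.07042.

m = 1.070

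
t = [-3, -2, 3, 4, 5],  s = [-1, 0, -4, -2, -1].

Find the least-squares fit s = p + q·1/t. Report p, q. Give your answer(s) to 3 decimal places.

From the data, Σ1 = 5, Σ1/t = -1/20, Σ1/t·1/t = 2069/3600.
And Σs = -8, Σ1/t·s = -17/10.
Normal equations: [[5, -1/20]; [-1/20, 2069/3600]]·[p, q]ᵀ = [-8, -17/10]ᵀ.
Δ = 5·(2069/3600) − (-1/20)² = 646/225.
p = ((-8)·(2069/3600) − (-1/20)·(-17/10))/(646/225) = -8429/5168; q = (5·(-17/10) − (-1/20)·(-8))/(646/225) = -4005/1292.

p = -1.631, q = -3.100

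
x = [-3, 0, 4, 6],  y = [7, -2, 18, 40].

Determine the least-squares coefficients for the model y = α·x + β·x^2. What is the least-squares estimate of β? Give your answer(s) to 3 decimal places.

Forming AᵀA = [[61, 253]; [253, 1633]] and Aᵀy = [291, 1791]ᵀ gives AᵀA·[α, β]ᵀ = Aᵀy.
det = 61·1633 − 253² = 35604.
α = (291·1633 − 253·1791)/35604 = 80/129; β = (61·1791 − 253·291)/35604 = 2969/2967.

β = 1.001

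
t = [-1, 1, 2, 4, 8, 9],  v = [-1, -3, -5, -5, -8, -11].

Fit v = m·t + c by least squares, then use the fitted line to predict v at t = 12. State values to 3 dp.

v̂ = -12.596

XᵀX·[m, c]ᵀ = Xᵀv reads: 167·m + 23·c = -195;  23·m + 6·c = -33.
Determinant 167·6 − 23² = 473.
m = ((-195)·6 − 23·(-33))/473 = -411/473; c = (167·(-33) − 23·(-195))/473 = -1026/473.
At t = 12: v̂ = (-411/473)·(12) + (-1026/473)·(1) = -5958/473.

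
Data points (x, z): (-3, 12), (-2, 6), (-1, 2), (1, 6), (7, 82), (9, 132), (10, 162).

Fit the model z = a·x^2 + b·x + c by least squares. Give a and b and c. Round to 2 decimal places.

Setting ∂/∂a … = 0 gives: 19061·a + 2037·b + 245·c = 31050;  2037·a + 245·b + 21·c = 3338;  245·a + 21·b + 7·c = 402.
(Σx^2·x^2 = 19061, Σx^2·x = 2037, Σx^2 = 245, Σx·x = 245, Σx = 21, Σ1 = 7, Σx^2·z = 31050, Σx·z = 3338, Σz = 402.)
Solving the 3×3 system (Gaussian elimination) gives a = 351/238, b = 277/238, c = 276/119.

a = 1.47, b = 1.16, c = 2.32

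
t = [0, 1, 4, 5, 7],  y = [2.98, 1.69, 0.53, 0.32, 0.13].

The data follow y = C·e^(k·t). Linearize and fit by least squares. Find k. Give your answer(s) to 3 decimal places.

Let Y = ln y. Fitting Y = k·t + ln C by least squares:
XᵀX = [[91.0000, 17.0000]; [17.0000, 5]], rhs = [-21.9935, -2.1979]ᵀ  (here Σt = 17.0000, Σ(t)² = 91.0000, Σln y = -2.1979, Σt·ln y = -21.9935).
Δ = 91.0000·5 − (17.0000)² = 166.0000; k = (-21.9935·5 − 17.0000·-2.1979)/166.0000 = -0.43737, ln C = (91.0000·-2.1979 − 17.0000·-21.9935)/166.0000 = 1.04748.

k = -0.437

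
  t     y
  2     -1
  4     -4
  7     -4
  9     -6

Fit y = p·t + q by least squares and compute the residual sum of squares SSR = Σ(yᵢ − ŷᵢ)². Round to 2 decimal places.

SSR = 2.19

Compute the Gram sums: Σt·t = 150, Σt = 22, Σ1 = 4.
Moment sums: Σt·y = -100, Σy = -15.
Normal equations: [[150, 22]; [22, 4]]·[p, q]ᵀ = [-100, -15]ᵀ.
Δ = 150·4 − 22² = 116.
p = ((-100)·4 − 22·(-15))/116 = -35/58; q = (150·(-15) − 22·(-100))/116 = -25/58.
Residuals: 37/58, -67/58, 19/29, -4/29; SSR = 127/58.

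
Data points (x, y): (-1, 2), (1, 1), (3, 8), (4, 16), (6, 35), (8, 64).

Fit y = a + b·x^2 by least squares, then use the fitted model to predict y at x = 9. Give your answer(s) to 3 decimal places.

ŷ = 80.384

Compute the Gram sums: Σ1 = 6, Σx^2 = 127, Σx^2·x^2 = 5731.
For Aᵀy: Σy = 126, Σx^2·y = 5687.
AᵀA·[a, b]ᵀ = Aᵀy becomes [[6, 127]; [127, 5731]]·[a, b]ᵀ = [126, 5687]ᵀ.
Δ = 6·5731 − 127² = 18257.
a = (126·5731 − 127·5687)/18257 = -143/18257; b = (6·5687 − 127·126)/18257 = 18120/18257.
At x = 9: ŷ = (-143/18257)·(1) + (18120/18257)·(81) = 1467577/18257.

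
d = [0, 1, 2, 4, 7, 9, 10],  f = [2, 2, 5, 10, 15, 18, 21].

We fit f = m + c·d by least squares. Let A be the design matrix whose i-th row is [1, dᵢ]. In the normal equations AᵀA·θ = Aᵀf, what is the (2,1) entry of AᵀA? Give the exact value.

33

Row 2 ↔ basis d, column 1 ↔ basis 1, so (AᵀA)_{2,1} = Σᵢ d = (0)·(1) + (1)·(1) + (2)·(1) + (4)·(1) + (7)·(1) + (9)·(1) + (10)·(1) = 33.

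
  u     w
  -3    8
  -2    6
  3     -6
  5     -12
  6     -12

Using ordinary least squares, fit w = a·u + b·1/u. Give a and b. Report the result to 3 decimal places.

From the data, Σu·u = 83, Σu·1/u = 5, Σ1/u·1/u = 27/50.
For Aᵀw: Σu·w = -186, Σ1/u·w = -181/15.
Normal equations: [[83, 5]; [5, 27/50]]·[a, b]ᵀ = [-186, -181/15]ᵀ.
det = 83·(27/50) − 5² = 991/50.
a = ((-186)·(27/50) − 5·(-181/15))/(991/50) = -6016/2973; b = (83·(-181/15) − 5·(-186))/(991/50) = -10730/2973.

a = -2.024, b = -3.609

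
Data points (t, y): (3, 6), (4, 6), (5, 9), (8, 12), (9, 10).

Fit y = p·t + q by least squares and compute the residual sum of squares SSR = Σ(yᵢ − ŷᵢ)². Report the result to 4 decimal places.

SSR = 6.4179

Setting ∂/∂p … = 0 gives: 195·p + 29·q = 273;  29·p + 5·q = 43.
Δ = 195·5 − 29² = 134.
p = (273·5 − 29·43)/134 = 59/67; q = (195·43 − 29·273)/134 = 234/67.
Residuals: -9/67, -68/67, 74/67, 98/67, -95/67; SSR = 430/67.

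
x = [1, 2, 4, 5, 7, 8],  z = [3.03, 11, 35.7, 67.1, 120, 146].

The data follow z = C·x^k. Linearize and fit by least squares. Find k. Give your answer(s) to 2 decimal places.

With ln zᵢ as the transformed response and ln xᵢ as the regressor:
AᵀA = [[13.1032, 7.7142]; [7.7142, 6]], rhs = [33.0670, 21.0589]ᵀ  (here Σln x = 7.7142, Σ(ln x)² = 13.1032, Σln z = 21.0589, Σln x·ln z = 33.0670).
Slope k = (n·Σln x·ln z − Σln x·Σln z)/(n·Σ(ln x)² − (Σln x)²) = (6·33.0670 − 7.7142·21.0589)/19.1098 = 1.88118; ln C = (Σln z − k·Σln x)/n = 1.09117.

k = 1.88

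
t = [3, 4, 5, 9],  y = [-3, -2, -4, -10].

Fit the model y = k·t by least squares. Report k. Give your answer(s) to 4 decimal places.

Entries of AᵀA: Σt·t = 131.
Moment sums: Σt·y = -127.
Normal equations: [[131]]·[k]ᵀ = [-127]ᵀ.
k = (-127)/131 = -0.969466.

k = -0.9695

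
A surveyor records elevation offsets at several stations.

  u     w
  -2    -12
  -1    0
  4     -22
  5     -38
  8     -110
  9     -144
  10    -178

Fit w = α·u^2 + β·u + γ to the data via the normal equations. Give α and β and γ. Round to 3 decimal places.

α = -2.026, β = 2.149, γ = 2.072

Entries of AᵀA: Σu^2·u^2 = 21555, Σu^2·u = 2421, Σu^2 = 291, Σu·u = 291, Σu = 33, Σ1 = 7.
Moment sums: Σu^2·w = -37854, Σu·w = -4210, Σw = -504.
Row-reducing yields α = -11825/5838, β = 12547/5838, γ = 288/139.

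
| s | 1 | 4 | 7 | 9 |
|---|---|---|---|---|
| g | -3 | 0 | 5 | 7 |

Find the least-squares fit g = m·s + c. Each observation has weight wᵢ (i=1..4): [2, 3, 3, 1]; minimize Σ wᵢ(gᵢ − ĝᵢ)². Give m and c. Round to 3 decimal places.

Sums needed: Σwᵢ·s·s = 278, Σwᵢ·s = 44, Σwᵢ·1 = 9.
And Σwᵢ·s·g = 162, Σwᵢ·g = 16.
Eliminating c: 9·(row 1) − 44·(row 2) gives 566·m = 9·162 − 44·16 = 754, so m = 377/283.
Then c = (16 − 44·(377/283))/9 = -1340/283.

m = 1.332, c = -4.735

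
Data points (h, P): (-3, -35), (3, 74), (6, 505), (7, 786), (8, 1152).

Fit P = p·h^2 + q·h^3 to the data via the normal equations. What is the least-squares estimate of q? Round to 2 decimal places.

From the data, Σh^2·h^2 = 7955, Σh^2·h^3 = 57351, Σh^3·h^3 = 427907.
Moment sums: Σh^2·P = 130773, Σh^3·P = 971445.
So MᵀM·[p, q]ᵀ = MᵀP: [[7955, 57351]; [57351, 427907]]·[p, q]ᵀ = [130773, 971445]ᵀ.
Eliminating q: 427907·(row 1) − 57351·(row 2) gives 114862984·p = 427907·130773 − 57351·971445 = 245339916, so p = 61334979/28715746.
Then q = (971445 − 57351·(61334979/28715746))/427907 = 56970663/28715746.

q = 1.98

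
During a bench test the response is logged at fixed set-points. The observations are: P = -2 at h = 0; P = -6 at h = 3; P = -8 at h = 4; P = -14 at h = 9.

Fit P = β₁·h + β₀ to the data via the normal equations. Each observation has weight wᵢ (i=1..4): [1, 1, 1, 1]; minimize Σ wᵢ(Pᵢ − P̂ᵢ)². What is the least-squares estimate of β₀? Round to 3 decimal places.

β₀ = -2.167

With design matrix X, XᵀWX = [[106, 16]; [16, 4]] and XᵀWP = [-176, -30]ᵀ.
det = 106·4 − 16² = 168.
β₁ = ((-176)·4 − 16·(-30))/168 = -4/3; β₀ = (106·(-30) − 16·(-176))/168 = -13/6.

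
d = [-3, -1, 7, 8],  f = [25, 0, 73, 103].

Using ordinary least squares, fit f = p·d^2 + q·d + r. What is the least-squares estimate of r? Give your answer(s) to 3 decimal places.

The normal equations are: 6579·p + 827·q + 123·r = 10394;  827·p + 123·q + 11·r = 1260;  123·p + 11·q + 4·r = 201.
Solving the 3×3 system (Gaussian elimination) gives p = 90221/41044, q = -162449/41044, r = -66275/10261.

r = -6.459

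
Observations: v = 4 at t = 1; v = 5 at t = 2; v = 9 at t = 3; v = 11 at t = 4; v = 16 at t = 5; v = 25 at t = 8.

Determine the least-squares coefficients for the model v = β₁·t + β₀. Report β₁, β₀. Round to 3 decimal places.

AᵀA·[β₁, β₀]ᵀ = Aᵀv reads: 119·β₁ + 23·β₀ = 365;  23·β₁ + 6·β₀ = 70.
(Σt·t = 119, Σt = 23, Σ1 = 6, Σt·v = 365, Σv = 70.)
Eliminating β₀: 6·(row 1) − 23·(row 2) gives 185·β₁ = 6·365 − 23·70 = 580, so β₁ = 116/37.
Then β₀ = (70 − 23·(116/37))/6 = -13/37.

β₁ = 3.135, β₀ = -0.351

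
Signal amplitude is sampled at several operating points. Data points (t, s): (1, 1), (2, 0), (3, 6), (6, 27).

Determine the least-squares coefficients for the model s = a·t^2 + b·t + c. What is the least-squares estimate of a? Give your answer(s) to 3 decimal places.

Sums needed: Σt^2·t^2 = 1394, Σt^2·t = 252, Σt^2 = 50, Σt·t = 50, Σt = 12, Σ1 = 4.
For Aᵀs: Σt^2·s = 1027, Σt·s = 181, Σs = 34.
Normal equations: [[1394, 252, 50]; [252, 50, 12]; [50, 12, 4]]·[a, b, c]ᵀ = [1027, 181, 34]ᵀ.
Inverting the 3×3 Gram matrix, [a, b, c]ᵀ = [185/181, -653/362, 411/362]ᵀ.

a = 1.022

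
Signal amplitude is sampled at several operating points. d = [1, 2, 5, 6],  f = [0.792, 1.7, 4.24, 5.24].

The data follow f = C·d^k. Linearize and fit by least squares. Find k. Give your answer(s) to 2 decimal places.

Linearized form: ln f = k·ln d + ln C. From the 4 transformed points,
AᵀA = [[6.2811, 4.0943]; [4.0943, 4]], rhs = [5.6605, 3.3983]ᵀ  (here Σln d = 4.0943, Σ(ln d)² = 6.2811, Σln f = 3.3983, Σln d·ln f = 5.6605).
Δ = 6.2811·4 − (4.0943)² = 8.3609; k = (5.6605·4 − 4.0943·3.3983)/8.3609 = 1.04390, ln C = (6.2811·3.3983 − 4.0943·5.6605)/8.3609 = -0.21894.

k = 1.04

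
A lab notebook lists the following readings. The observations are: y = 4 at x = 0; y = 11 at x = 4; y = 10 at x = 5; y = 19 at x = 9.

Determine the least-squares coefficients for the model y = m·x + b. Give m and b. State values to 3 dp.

m = 1.634, b = 3.646

Forming AᵀA = [[122, 18]; [18, 4]] and Aᵀy = [265, 44]ᵀ gives AᵀA·[m, b]ᵀ = Aᵀy.
Eliminating b: 4·(row 1) − 18·(row 2) gives 164·m = 4·265 − 18·44 = 268, so m = 67/41.
Then b = (44 − 18·(67/41))/4 = 299/82.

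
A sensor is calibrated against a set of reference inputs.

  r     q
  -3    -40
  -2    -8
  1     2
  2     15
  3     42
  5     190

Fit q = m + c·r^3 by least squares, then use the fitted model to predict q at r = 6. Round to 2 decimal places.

The normal equations are: 6·m + 126·c = 201;  126·m + 17212·c = 26150.
Δ = 6·17212 − 126² = 87396.
m = (201·17212 − 126·26150)/87396 = 13726/7283; c = (6·26150 − 126·201)/87396 = 21929/14566.
At r = 6: q̂ = (13726/7283)·(1) + (21929/14566)·(216) = 2382058/7283.

q̂ = 327.07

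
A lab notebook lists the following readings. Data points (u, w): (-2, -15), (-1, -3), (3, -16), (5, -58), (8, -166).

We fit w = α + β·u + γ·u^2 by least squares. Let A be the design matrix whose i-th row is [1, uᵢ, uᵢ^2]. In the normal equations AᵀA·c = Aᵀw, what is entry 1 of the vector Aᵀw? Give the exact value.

-258

Entry 1 ↔ basis 1, so (Aᵀw)_{1} = Σᵢ wᵢ = (1)·(-15) + (1)·(-3) + (1)·(-16) + (1)·(-58) + (1)·(-166) = -258.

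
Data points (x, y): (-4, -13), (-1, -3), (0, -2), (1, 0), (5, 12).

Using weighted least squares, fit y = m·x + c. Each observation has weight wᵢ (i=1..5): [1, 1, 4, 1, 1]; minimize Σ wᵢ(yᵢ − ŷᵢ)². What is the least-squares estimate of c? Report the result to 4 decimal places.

Entries of AᵀWA: Σwᵢ·x·x = 43, Σwᵢ·x = 1, Σwᵢ·1 = 8.
For AᵀWy: Σwᵢ·x·y = 115, Σwᵢ·y = -12.
Determinant 43·8 − 1² = 343.
m = (115·8 − 1·(-12))/343 = 932/343; c = (43·(-12) − 1·115)/343 = -631/343.

c = -1.8397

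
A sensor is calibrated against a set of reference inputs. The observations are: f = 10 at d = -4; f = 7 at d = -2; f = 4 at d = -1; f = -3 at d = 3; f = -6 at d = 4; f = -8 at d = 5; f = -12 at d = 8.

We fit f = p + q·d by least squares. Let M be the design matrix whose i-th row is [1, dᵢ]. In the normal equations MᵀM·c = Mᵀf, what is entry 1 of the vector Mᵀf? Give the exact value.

-8

Entry 1 ↔ basis 1, so (Mᵀf)_{1} = Σᵢ fᵢ = (1)·(10) + (1)·(7) + (1)·(4) + (1)·(-3) + (1)·(-6) + (1)·(-8) + (1)·(-12) = -8.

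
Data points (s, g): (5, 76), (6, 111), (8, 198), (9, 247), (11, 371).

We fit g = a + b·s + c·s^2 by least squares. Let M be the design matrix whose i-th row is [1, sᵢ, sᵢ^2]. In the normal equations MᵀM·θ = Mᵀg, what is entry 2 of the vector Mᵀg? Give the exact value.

Entry 2 ↔ basis s, so (Mᵀg)_{2} = Σᵢ (s)·gᵢ = (5)·(76) + (6)·(111) + (8)·(198) + (9)·(247) + (11)·(371) = 8934.

8934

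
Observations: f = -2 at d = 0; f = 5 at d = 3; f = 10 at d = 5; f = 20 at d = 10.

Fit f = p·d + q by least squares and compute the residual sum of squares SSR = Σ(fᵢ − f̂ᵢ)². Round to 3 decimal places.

SSR = 0.670

From the data, Σd·d = 134, Σd = 18, Σ1 = 4.
Right-hand side: Σd·f = 265, Σf = 33.
det = 134·4 − 18² = 212.
p = (265·4 − 18·33)/212 = 233/106; q = (134·33 − 18·265)/212 = -87/53.
Residuals: -19/53, 5/106, 69/106, -18/53; SSR = 71/106.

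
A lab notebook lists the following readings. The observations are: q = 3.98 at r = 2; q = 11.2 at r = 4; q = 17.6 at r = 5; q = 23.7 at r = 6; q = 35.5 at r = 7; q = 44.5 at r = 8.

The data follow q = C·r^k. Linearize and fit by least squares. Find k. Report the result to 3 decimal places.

k = 1.747

Let Y = ln q. Fitting Y = k·ln r + ln C by least squares:
XᵀX = [[16.3136, 9.5060]; [9.5060, 6]], rhs = [29.4326, 17.1956]ᵀ  (here Σln r = 9.5060, Σ(ln r)² = 16.3136, Σln q = 17.1956, Σln r·ln q = 29.4326).
Solving (det = 7.5177): k = 1.74710, ln C = 0.09795.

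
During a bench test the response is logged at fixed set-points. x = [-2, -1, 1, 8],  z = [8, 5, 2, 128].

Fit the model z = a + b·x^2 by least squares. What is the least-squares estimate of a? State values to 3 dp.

a = 1.050

With design matrix M, MᵀM = [[4, 70]; [70, 4114]] and Mᵀz = [143, 8231]ᵀ.
Δ = 4·4114 − 70² = 11556.
a = (143·4114 − 70·8231)/11556 = 337/321; b = (4·8231 − 70·143)/11556 = 1273/642.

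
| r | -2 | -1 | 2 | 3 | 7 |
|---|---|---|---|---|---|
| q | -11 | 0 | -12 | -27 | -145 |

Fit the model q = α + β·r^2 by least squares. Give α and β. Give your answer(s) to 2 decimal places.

The normal equations are: 5·α + 67·β = -195;  67·α + 2515·β = -7440.
(Σ1 = 5, Σr^2 = 67, Σr^2·r^2 = 2515, Σq = -195, Σr^2·q = -7440.)
det = 5·2515 − 67² = 8086.
α = ((-195)·2515 − 67·(-7440))/8086 = 8055/8086; β = (5·(-7440) − 67·(-195))/8086 = -24135/8086.

α = 1.00, β = -2.98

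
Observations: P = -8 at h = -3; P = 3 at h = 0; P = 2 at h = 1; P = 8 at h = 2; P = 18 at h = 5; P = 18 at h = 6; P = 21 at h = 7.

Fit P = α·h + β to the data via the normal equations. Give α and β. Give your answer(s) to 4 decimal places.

The normal system AᵀA·[α, β]ᵀ = AᵀP is [[124, 18]; [18, 7]]·[α, β]ᵀ = [387, 62]ᵀ.
Eliminating β: 7·(row 1) − 18·(row 2) gives 544·α = 7·387 − 18·62 = 1593, so α = 1593/544.
Then β = (62 − 18·(1593/544))/7 = 361/272.

α = 2.9283, β = 1.3272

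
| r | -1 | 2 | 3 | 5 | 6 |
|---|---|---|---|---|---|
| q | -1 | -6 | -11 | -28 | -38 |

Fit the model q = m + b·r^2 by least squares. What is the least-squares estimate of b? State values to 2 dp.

From the data, Σ1 = 5, Σr^2 = 75, Σr^2·r^2 = 2019.
For Aᵀq: Σq = -84, Σr^2·q = -2192.
Normal equations: [[5, 75]; [75, 2019]]·[m, b]ᵀ = [-84, -2192]ᵀ.
Determinant 5·2019 − 75² = 4470.
m = ((-84)·2019 − 75·(-2192))/4470 = -866/745; b = (5·(-2192) − 75·(-84))/4470 = -466/447.

b = -1.04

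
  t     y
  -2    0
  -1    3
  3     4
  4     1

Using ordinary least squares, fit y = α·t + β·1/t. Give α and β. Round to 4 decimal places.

The normal system AᵀA·[α, β]ᵀ = Aᵀy is [[30, 4]; [4, 205/144]]·[α, β]ᵀ = [13, -17/12]ᵀ.
Δ = 30·(205/144) − 4² = 641/24.
α = (13·(205/144) − 4·(-17/12))/(641/24) = 3481/3846; β = (30·(-17/12) − 4·13)/(641/24) = -2268/641.

α = 0.9051, β = -3.5382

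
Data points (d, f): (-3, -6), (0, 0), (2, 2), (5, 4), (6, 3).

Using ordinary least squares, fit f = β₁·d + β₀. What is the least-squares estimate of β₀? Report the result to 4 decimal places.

β₀ = -1.4000

Forming AᵀA = [[74, 10]; [10, 5]] and Aᵀf = [60, 3]ᵀ gives AᵀA·[β₁, β₀]ᵀ = Aᵀf.
det = 74·5 − 10² = 270.
β₁ = (60·5 − 10·3)/270 = 1; β₀ = (74·3 − 10·60)/270 = -7/5.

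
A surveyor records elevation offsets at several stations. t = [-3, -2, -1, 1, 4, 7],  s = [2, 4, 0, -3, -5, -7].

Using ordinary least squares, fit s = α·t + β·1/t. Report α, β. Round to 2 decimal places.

The normal system XᵀX·[α, β]ᵀ = Xᵀs is [[80, 6]; [6, 17245/7056]]·[α, β]ᵀ = [-86, -95/12]ᵀ.
det = 80·(17245/7056) − 6² = 70349/441.
α = ((-86)·(17245/7056) − 6·(-95/12))/(70349/441) = -573955/562792; β = (80·(-95/12) − 6·(-86))/(70349/441) = -51744/70349.

α = -1.02, β = -0.74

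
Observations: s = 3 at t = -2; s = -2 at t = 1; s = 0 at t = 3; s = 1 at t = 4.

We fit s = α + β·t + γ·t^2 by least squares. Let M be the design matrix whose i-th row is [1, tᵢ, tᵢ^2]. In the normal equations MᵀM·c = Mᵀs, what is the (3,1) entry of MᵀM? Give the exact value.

Row 3 ↔ basis t^2, column 1 ↔ basis 1, so (MᵀM)_{3,1} = Σᵢ t^2 = (4)·(1) + (1)·(1) + (9)·(1) + (16)·(1) = 30.

30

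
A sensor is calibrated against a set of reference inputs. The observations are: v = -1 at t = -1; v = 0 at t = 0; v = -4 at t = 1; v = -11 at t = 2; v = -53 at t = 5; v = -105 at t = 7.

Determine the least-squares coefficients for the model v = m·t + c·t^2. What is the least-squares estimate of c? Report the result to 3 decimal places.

c = -1.984

With design matrix A, AᵀA = [[80, 476]; [476, 3044]] and Aᵀv = [-1025, -6519]ᵀ.
Δ = 80·3044 − 476² = 16944.
m = ((-1025)·3044 − 476·(-6519))/16944 = -1066/1059; c = (80·(-6519) − 476·(-1025))/16944 = -8405/4236.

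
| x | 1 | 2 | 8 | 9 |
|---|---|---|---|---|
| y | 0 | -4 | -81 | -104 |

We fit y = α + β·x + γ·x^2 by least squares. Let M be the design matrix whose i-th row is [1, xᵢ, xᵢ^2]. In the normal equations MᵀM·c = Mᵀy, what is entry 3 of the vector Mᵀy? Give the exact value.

-13624

Entry 3 ↔ basis x^2, so (Mᵀy)_{3} = Σᵢ (x^2)·yᵢ = (1)·(0) + (4)·(-4) + (64)·(-81) + (81)·(-104) = -13624.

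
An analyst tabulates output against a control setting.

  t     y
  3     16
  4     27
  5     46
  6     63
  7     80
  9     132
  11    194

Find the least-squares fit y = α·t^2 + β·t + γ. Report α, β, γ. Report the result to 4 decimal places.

AᵀA·[α, β, γ]ᵀ = Aᵀy reads: 25861·α + 2835·β + 337·γ = 42080;  2835·α + 337·β + 45·γ = 4646;  337·α + 45·β + 7·γ = 558.
(Σt^2·t^2 = 25861, Σt^2·t = 2835, Σt^2 = 337, Σt·t = 337, Σt = 45, Σ1 = 7, Σt^2·y = 42080, Σt·y = 4646, Σy = 558.)
Row-reducing yields α = 31697/22449, β = 18014/7483, γ = -83891/22449.

α = 1.4120, β = 2.4073, γ = -3.7370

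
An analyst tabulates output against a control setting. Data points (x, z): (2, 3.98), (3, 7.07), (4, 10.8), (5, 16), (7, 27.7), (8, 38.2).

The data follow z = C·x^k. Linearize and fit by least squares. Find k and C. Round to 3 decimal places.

k = 1.616, C = 1.224

Taking logs, ln z = k·ln x + ln C, so regress ln z on ln x.
Σln x = 8.8128, Σ(ln x)² = 14.3101, Σln z = 15.4535, Σln x·ln z = 24.9055.
Normal system: [[14.3101, 8.8128]; [8.8128, 6]]·[k, ln C]ᵀ = [24.9055, 15.4535]ᵀ.
Δ = 14.3101·6 − (8.8128)² = 8.1947; k = (24.9055·6 − 8.8128·15.4535)/8.1947 = 1.61609, ln C = (14.3101·15.4535 − 8.8128·24.9055)/8.1947 = 0.20187, so C = exp(0.20187) = 1.22369.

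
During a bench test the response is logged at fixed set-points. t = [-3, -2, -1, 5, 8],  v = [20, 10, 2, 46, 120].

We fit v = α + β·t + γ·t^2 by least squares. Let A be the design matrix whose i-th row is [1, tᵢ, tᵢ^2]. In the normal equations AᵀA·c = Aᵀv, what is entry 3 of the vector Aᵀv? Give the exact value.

Entry 3 ↔ basis t^2, so (Aᵀv)_{3} = Σᵢ (t^2)·vᵢ = (9)·(20) + (4)·(10) + (1)·(2) + (25)·(46) + (64)·(120) = 9052.

9052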